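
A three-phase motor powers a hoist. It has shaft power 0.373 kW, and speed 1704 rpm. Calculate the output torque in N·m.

2.09 N·m

ω = 2π × 1704/60 = 178.4 rad/s
τ = P/ω = 373/178.4 = 2.09 N·m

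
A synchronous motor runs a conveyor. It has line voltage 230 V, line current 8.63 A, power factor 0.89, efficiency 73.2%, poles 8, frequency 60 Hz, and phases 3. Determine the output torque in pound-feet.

P_in = √3·V·I·cosφ = 1.732 × 230 × 8.63 × 0.89 = 3060 W
P_out = η·P_in = 0.732 × 3060 = 2240 W
n = n_s = 120×60/8 = 900 rpm (synchronous)
ω = 2π×900/60 = 94.25 rad/s
τ = P_out/ω = 2240/94.25 = 23.77 N·m
In lb·ft: 23.77/1.356 = 17.5 lb·ft

17.5 lb·ft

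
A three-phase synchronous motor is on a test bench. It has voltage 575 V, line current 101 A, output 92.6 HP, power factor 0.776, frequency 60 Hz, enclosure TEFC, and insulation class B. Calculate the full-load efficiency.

P_out = 92.6 × 746 = 69080 W
P_in = √3·V_L·I_L·cosφ = 1.732 × 575 × 101 × 0.776 = 78055 W
η = P_out / P_in = 69080 / 78055 = 0.885 = 88.5%

88.5 %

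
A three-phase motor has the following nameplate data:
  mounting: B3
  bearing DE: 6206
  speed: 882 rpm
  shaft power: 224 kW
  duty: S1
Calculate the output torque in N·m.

ω = 2π × 882/60 = 92.36 rad/s
τ = P/ω = 224000/92.36 = 2430 N·m

2430 N·m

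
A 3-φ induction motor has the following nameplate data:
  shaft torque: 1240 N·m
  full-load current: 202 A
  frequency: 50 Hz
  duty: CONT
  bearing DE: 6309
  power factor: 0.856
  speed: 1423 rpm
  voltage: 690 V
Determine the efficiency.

ω = 2π × 1423/60 = 149 rad/s; P_out = τω = 1240 × 149 = 184760 W
P_in = √3·V_L·I_L·cosφ = 1.732 × 690 × 202 × 0.856 = 206644 W
η = P_out / P_in = 184760 / 206644 = 0.894 = 89.4%

89.4 %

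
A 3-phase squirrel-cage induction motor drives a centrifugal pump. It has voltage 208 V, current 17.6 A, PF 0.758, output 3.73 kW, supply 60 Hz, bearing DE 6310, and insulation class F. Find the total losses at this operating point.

P_in = √3·V·I·cosφ = 1.732×208×17.6×0.758 = 4806 W
P_out = 3730 W
Losses = P_in − P_out = 4806 − 3730 = 1076 W

1080 W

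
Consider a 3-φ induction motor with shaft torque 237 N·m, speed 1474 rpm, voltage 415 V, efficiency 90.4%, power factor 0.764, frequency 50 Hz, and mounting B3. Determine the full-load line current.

73.7 A

ω = 2π×1474/60 = 154.4 rad/s; P_out = τω = 237 × 154.4 = 36593 W
P_in = P_out / η = 36593 / 0.904 = 40479 W
I_L = P_in / (√3·V_L·cosφ) = 40479 / (1.732 × 415 × 0.764) = 73.7 A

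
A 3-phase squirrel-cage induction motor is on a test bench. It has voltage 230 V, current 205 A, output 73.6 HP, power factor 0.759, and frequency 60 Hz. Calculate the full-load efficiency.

88.6 %

P_out = 73.6 × 746 = 54906 W
P_in = √3·V_L·I_L·cosφ = 1.732 × 230 × 205 × 0.759 = 61983 W
η = P_out / P_in = 54906 / 61983 = 0.886 = 88.6%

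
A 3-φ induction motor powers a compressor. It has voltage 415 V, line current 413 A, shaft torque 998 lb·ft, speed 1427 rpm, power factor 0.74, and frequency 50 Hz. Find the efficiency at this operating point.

92.0 %

τ = 998 lb·ft × 1.356 = 1353 N·m
ω = 2π × 1427/60 = 149.4 rad/s; P_out = τω = 1353 × 149.4 = 202138 W
P_in = √3·V_L·I_L·cosφ = 1.732 × 415 × 413 × 0.74 = 219674 W
η = P_out / P_in = 202138 / 219674 = 0.920 = 92.0%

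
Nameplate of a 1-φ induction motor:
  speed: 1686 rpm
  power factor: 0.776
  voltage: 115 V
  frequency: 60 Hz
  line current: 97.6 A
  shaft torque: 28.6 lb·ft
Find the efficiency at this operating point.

τ = 28.6 lb·ft × 1.356 = 38.78 N·m
ω = 2π × 1686/60 = 176.6 rad/s; P_out = τω = 38.78 × 176.6 = 6849 W
P_in = V·I·cosφ = 115 × 97.6 × 0.776 = 8710 W
η = P_out / P_in = 6849 / 8710 = 0.786 = 78.6%

78.6 %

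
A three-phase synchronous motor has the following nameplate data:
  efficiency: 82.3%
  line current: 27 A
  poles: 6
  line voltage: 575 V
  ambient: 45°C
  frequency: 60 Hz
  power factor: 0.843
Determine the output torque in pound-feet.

109 lb·ft

P_in = √3·V·I·cosφ = 1.732 × 575 × 27 × 0.843 = 22668 W
P_out = η·P_in = 0.823 × 22668 = 18656 W
n = n_s = 120×60/6 = 1200 rpm (synchronous)
ω = 2π×1200/60 = 125.7 rad/s
τ = P_out/ω = 18656/125.7 = 148.4 N·m
In lb·ft: 148.4/1.356 = 109 lb·ft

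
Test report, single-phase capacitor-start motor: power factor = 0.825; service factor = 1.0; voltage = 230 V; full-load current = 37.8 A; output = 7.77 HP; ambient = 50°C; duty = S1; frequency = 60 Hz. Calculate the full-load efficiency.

P_out = 7.77 × 746 = 5796 W
P_in = V·I·cosφ = 230 × 37.8 × 0.825 = 7173 W
η = P_out / P_in = 5796 / 7173 = 0.808 = 80.8%

80.8 %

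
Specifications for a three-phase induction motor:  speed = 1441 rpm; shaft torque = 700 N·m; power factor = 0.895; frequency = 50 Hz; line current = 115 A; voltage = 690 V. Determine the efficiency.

85.9 %

ω = 2π × 1441/60 = 150.9 rad/s; P_out = τω = 700 × 150.9 = 105630 W
P_in = √3·V_L·I_L·cosφ = 1.732 × 690 × 115 × 0.895 = 123004 W
η = P_out / P_in = 105630 / 123004 = 0.859 = 85.9%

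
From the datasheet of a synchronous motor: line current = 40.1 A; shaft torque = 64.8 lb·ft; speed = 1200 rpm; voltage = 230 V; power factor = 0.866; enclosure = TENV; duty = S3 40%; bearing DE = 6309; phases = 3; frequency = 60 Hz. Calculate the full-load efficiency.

79.8 %

τ = 64.8 lb·ft × 1.356 = 87.87 N·m
ω = 2π × 1200/60 = 125.7 rad/s; P_out = τω = 87.87 × 125.7 = 11045 W
P_in = √3·V_L·I_L·cosφ = 1.732 × 230 × 40.1 × 0.866 = 13834 W
η = P_out / P_in = 11045 / 13834 = 0.798 = 79.8%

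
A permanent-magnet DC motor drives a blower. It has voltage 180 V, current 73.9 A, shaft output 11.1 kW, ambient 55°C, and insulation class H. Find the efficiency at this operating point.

83.4 %

P_out = 11.1 kW = 11100 W
P_in = V·I = 180 × 73.9 = 13302 W
η = P_out / P_in = 11100 / 13302 = 0.834 = 83.4%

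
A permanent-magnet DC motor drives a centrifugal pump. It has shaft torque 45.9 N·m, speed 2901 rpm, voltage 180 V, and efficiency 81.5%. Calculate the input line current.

95.1 A

ω = 2π×2901/60 = 303.8 rad/s; P_out = τω = 45.9 × 303.8 = 13944 W
P_in = P_out / η = 13944 / 0.815 = 17109 W
I = P_in / V = 17109 / 180 = 95.1 A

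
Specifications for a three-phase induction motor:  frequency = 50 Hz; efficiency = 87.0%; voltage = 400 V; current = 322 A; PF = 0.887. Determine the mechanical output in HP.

231 HP

P_in = √3·V·I·cosφ = 1.732 × 400 × 322 × 0.887 = 197873 W
P_out = η·P_in = 0.87 × 197873 = 172150 W
= 172150/746 = 231 HP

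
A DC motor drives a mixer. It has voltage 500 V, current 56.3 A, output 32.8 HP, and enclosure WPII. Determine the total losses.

P_in = V·I = 500×56.3 = 28150 W
P_out = 32.8×746 = 24469 W
Losses = P_in − P_out = 28150 − 24469 = 3681 W

3.68 kW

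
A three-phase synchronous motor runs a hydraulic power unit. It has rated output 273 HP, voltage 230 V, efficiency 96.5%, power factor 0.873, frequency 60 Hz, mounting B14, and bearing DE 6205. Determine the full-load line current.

P_out = 273 × 746 = 203658 W
P_in = P_out / η = 203658 / 0.965 = 211045 W
I_L = P_in / (√3·V_L·cosφ) = 211045 / (1.732 × 230 × 0.873) = 607 A

607 A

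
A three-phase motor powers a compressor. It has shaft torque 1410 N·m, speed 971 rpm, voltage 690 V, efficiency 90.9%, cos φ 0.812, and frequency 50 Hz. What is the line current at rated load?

ω = 2π×971/60 = 101.7 rad/s; P_out = τω = 1410 × 101.7 = 143397 W
P_in = P_out / η = 143397 / 0.909 = 157752 W
I_L = P_in / (√3·V_L·cosφ) = 157752 / (1.732 × 690 × 0.812) = 163 A

163 A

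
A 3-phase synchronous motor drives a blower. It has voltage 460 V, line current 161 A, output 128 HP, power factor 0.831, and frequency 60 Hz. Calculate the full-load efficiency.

89.6 %

P_out = 128 × 746 = 95488 W
P_in = √3·V_L·I_L·cosφ = 1.732 × 460 × 161 × 0.831 = 106594 W
η = P_out / P_in = 95488 / 106594 = 0.896 = 89.6%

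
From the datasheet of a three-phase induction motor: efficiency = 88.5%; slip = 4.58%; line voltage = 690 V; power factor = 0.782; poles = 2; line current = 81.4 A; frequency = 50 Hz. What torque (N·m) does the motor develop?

P_in = √3·V·I·cosφ = 1.732 × 690 × 81.4 × 0.782 = 76073 W
P_out = η·P_in = 0.885 × 76073 = 67325 W
n_s = 120×50/2 = 3000 rpm; n = 3000×(1−0.0458) = 2863 rpm
ω = 2π×2863/60 = 299.8 rad/s
τ = P_out/ω = 67325/299.8 = 225 N·m

225 N·m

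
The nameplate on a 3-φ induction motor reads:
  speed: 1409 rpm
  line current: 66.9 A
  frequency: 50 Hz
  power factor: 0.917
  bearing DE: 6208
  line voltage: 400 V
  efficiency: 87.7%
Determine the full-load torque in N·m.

P_in = √3·V·I·cosφ = 1.732 × 400 × 66.9 × 0.917 = 42501 W
P_out = η·P_in = 0.877 × 42501 = 37273 W
n = 1409 rpm
ω = 2π×1409/60 = 147.6 rad/s
τ = P_out/ω = 37273/147.6 = 253 N·m

253 N·m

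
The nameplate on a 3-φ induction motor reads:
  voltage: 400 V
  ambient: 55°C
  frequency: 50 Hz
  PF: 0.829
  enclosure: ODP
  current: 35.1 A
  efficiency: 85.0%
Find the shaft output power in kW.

17.1 kW

P_in = √3·V·I·cosφ = 1.732 × 400 × 35.1 × 0.829 = 20159 W
P_out = η·P_in = 0.85 × 20159 = 17135 W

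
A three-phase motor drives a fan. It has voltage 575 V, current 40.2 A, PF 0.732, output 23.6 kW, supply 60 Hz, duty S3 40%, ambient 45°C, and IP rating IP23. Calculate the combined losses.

5710 W

P_in = √3·V·I·cosφ = 1.732×575×40.2×0.732 = 29306 W
P_out = 23600 W
Losses = P_in − P_out = 29306 − 23600 = 5706 W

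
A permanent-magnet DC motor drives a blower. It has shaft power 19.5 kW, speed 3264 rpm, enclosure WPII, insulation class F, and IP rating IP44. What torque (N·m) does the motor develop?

ω = 2π × 3264/60 = 341.8 rad/s
τ = P/ω = 19500/341.8 = 57.1 N·m

57.1 N·m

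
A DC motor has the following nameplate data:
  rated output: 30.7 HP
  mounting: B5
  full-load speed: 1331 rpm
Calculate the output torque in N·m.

P_out = 30.7 × 746 = 22902 W
ω = 2π × 1331/60 = 139.4 rad/s
τ = P_out/ω = 22902/139.4 = 164 N·m

164 N·m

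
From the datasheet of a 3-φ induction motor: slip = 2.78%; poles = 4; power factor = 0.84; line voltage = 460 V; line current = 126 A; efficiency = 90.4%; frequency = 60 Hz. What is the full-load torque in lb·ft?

307 lb·ft

P_in = √3·V·I·cosφ = 1.732 × 460 × 126 × 0.84 = 84325 W
P_out = η·P_in = 0.904 × 84325 = 76230 W
n_s = 120×60/4 = 1800 rpm; n = 1800×(1−0.0278) = 1750 rpm
ω = 2π×1750/60 = 183.3 rad/s
τ = P_out/ω = 76230/183.3 = 415.9 N·m
In lb·ft: 415.9/1.356 = 307 lb·ft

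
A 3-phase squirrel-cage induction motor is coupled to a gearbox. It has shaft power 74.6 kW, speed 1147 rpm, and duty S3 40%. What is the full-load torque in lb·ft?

458 lb·ft

ω = 2π × 1147/60 = 120.1 rad/s
τ = P/ω = 74600/120.1 = 621.1 N·m
In lb·ft: 621.1/1.356 = 458 lb·ft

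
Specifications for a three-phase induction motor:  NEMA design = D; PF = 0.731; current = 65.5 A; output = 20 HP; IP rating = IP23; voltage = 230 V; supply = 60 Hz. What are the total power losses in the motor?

4.15 kW

P_in = √3·V·I·cosφ = 1.732×230×65.5×0.731 = 19074 W
P_out = 20×746 = 14920 W
Losses = P_in − P_out = 19074 − 14920 = 4154 W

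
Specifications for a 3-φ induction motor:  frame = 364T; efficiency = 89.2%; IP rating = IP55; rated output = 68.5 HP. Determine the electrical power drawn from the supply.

P_out = 68.5 × 746 = 51101 W
P_in = P_out/η = 51101/0.892 = 57288 W = 57.3 kW

57.3 kW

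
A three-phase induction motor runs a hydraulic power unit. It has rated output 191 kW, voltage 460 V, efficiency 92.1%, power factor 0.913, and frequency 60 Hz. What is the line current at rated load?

P_out = 191 kW = 191000 W
P_in = P_out / η = 191000 / 0.921 = 207383 W
I_L = P_in / (√3·V_L·cosφ) = 207383 / (1.732 × 460 × 0.913) = 285 A

285 A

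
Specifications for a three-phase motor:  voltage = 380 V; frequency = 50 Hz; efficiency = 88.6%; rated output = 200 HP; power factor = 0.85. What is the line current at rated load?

P_out = 200 × 746 = 149200 W
P_in = P_out / η = 149200 / 0.886 = 168397 W
I_L = P_in / (√3·V_L·cosφ) = 168397 / (1.732 × 380 × 0.85) = 301 A

301 A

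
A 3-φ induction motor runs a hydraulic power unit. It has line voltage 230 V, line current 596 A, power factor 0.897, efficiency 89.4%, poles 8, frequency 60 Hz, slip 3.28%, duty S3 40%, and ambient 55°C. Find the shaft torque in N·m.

P_in = √3·V·I·cosφ = 1.732 × 230 × 596 × 0.897 = 212968 W
P_out = η·P_in = 0.894 × 212968 = 190393 W
n_s = 120×60/8 = 900 rpm; n = 900×(1−0.0328) = 870 rpm
ω = 2π×870/60 = 91.11 rad/s
τ = P_out/ω = 190393/91.11 = 2090 N·m

2090 N·m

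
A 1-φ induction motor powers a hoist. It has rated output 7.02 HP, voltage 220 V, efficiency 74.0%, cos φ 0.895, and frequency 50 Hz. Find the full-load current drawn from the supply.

P_out = 7.02 × 746 = 5237 W
P_in = P_out / η = 5237 / 0.740 = 7077 W
I = P_in / (V·cosφ) = 7077 / (220 × 0.895) = 35.9 A

35.9 A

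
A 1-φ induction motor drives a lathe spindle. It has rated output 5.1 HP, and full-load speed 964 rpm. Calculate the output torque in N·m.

P_out = 5.1 × 746 = 3805 W
ω = 2π × 964/60 = 100.9 rad/s
τ = P_out/ω = 3805/100.9 = 37.7 N·m

37.7 N·m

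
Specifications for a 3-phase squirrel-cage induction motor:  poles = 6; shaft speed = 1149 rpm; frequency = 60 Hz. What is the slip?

n_s = 120f/p = 120×60/6 = 1200 rpm
s = (n_s − n)/n_s = (1200 − 1149)/1200 = 0.0425

4.25 %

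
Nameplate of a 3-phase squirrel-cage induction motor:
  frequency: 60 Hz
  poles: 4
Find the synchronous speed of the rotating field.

1800 rpm

n_s = 120f/p = 120×60/4 = 1800 rpm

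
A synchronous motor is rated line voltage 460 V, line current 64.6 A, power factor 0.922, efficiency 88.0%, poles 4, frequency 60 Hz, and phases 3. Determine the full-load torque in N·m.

222 N·m

P_in = √3·V·I·cosφ = 1.732 × 460 × 64.6 × 0.922 = 47454 W
P_out = η·P_in = 0.88 × 47454 = 41760 W
n = n_s = 120×60/4 = 1800 rpm (synchronous)
ω = 2π×1800/60 = 188.5 rad/s
τ = P_out/ω = 41760/188.5 = 222 N·m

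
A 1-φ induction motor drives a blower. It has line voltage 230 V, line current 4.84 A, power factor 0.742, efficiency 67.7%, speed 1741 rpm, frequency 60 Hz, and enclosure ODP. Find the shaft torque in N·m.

P_in = V·I·cosφ = 230 × 4.84 × 0.742 = 826 W
P_out = η·P_in = 0.677 × 826 = 559 W
n = 1741 rpm
ω = 2π×1741/60 = 182.3 rad/s
τ = P_out/ω = 559/182.3 = 3.07 N·m

3.07 N·m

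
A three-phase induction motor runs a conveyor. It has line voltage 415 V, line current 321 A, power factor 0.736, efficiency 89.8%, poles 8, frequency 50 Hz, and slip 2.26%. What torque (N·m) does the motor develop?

1990 N·m

P_in = √3·V·I·cosφ = 1.732 × 415 × 321 × 0.736 = 169816 W
P_out = η·P_in = 0.898 × 169816 = 152495 W
n_s = 120×50/8 = 750 rpm; n = 750×(1−0.0226) = 733 rpm
ω = 2π×733/60 = 76.76 rad/s
τ = P_out/ω = 152495/76.76 = 1990 N·m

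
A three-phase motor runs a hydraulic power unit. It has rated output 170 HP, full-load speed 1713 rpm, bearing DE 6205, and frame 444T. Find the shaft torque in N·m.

P_out = 170 × 746 = 126820 W
ω = 2π × 1713/60 = 179.4 rad/s
τ = P_out/ω = 126820/179.4 = 707 N·m

707 N·m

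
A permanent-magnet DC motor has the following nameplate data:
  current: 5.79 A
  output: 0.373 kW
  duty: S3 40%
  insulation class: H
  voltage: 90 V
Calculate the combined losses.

P_in = V·I = 90×5.79 = 521 W
P_out = 373 W
Losses = P_in − P_out = 521 − 373 = 148 W

148 W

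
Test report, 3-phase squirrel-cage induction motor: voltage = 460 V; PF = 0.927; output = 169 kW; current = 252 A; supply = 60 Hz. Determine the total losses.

P_in = √3·V·I·cosφ = 1.732×460×252×0.927 = 186117 W
P_out = 169000 W
Losses = P_in − P_out = 186117 − 169000 = 17117 W

17100 W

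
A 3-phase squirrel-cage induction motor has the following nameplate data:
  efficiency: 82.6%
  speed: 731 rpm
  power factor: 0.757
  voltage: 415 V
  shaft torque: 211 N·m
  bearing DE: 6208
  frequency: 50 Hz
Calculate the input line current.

ω = 2π×731/60 = 76.55 rad/s; P_out = τω = 211 × 76.55 = 16152 W
P_in = P_out / η = 16152 / 0.826 = 19554 W
I_L = P_in / (√3·V_L·cosφ) = 19554 / (1.732 × 415 × 0.757) = 35.9 A

35.9 A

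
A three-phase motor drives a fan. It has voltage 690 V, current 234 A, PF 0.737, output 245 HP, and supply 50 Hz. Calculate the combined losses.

23300 W

P_in = √3·V·I·cosφ = 1.732×690×234×0.737 = 206101 W
P_out = 245×746 = 182770 W
Losses = P_in − P_out = 206101 − 182770 = 23331 W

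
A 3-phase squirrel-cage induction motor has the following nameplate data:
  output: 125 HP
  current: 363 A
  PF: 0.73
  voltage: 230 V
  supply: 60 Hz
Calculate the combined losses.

12300 W

P_in = √3·V·I·cosφ = 1.732×230×363×0.73 = 105561 W
P_out = 125×746 = 93250 W
Losses = P_in − P_out = 105561 − 93250 = 12311 W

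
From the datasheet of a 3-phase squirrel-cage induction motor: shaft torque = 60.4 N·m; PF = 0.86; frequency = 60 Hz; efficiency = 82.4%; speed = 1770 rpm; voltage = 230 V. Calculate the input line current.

39.7 A

ω = 2π×1770/60 = 185.4 rad/s; P_out = τω = 60.4 × 185.4 = 11198 W
P_in = P_out / η = 11198 / 0.824 = 13590 W
I_L = P_in / (√3·V_L·cosφ) = 13590 / (1.732 × 230 × 0.86) = 39.7 A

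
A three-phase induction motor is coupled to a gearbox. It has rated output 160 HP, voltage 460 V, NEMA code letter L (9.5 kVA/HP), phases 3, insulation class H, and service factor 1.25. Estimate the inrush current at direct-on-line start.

1910 A

S_LR = 9.5 × 160 = 1520 kVA
I_LR = S_LR/(√3·V_L) = 1520000/(1.732×460) = 1910 A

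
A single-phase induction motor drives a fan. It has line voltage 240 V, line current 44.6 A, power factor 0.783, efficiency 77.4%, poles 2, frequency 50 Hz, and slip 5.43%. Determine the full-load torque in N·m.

P_in = V·I·cosφ = 240 × 44.6 × 0.783 = 8381 W
P_out = η·P_in = 0.774 × 8381 = 6487 W
n_s = 120×50/2 = 3000 rpm; n = 3000×(1−0.0543) = 2837 rpm
ω = 2π×2837/60 = 297.1 rad/s
τ = P_out/ω = 6487/297.1 = 21.8 N·m

21.8 N·m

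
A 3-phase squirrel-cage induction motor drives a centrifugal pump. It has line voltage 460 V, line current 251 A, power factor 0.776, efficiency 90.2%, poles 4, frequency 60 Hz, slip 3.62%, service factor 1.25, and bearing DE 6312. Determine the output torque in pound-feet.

568 lb·ft

P_in = √3·V·I·cosφ = 1.732 × 460 × 251 × 0.776 = 155182 W
P_out = η·P_in = 0.902 × 155182 = 139974 W
n_s = 120×60/4 = 1800 rpm; n = 1800×(1−0.0362) = 1735 rpm
ω = 2π×1735/60 = 181.7 rad/s
τ = P_out/ω = 139974/181.7 = 770.4 N·m
In lb·ft: 770.4/1.356 = 568 lb·ft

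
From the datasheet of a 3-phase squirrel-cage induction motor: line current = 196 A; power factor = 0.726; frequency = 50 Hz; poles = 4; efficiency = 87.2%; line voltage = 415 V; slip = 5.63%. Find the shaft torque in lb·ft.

444 lb·ft

P_in = √3·V·I·cosφ = 1.732 × 415 × 196 × 0.726 = 102280 W
P_out = η·P_in = 0.872 × 102280 = 89188 W
n_s = 120×50/4 = 1500 rpm; n = 1500×(1−0.0563) = 1416 rpm
ω = 2π×1416/60 = 148.3 rad/s
τ = P_out/ω = 89188/148.3 = 601.4 N·m
In lb·ft: 601.4/1.356 = 444 lb·ft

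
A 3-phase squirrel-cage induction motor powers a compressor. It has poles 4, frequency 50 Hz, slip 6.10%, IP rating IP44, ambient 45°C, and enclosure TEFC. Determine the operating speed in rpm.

1408 rpm

n_s = 120f/p = 120×50/4 = 1500 rpm
n = n_s(1 − s) = 1500 × (1 − 0.061) = 1408 rpm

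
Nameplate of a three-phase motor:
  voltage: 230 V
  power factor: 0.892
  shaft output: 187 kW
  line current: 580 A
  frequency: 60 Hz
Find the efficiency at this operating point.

P_out = 187 kW = 187000 W
P_in = √3·V_L·I_L·cosφ = 1.732 × 230 × 580 × 0.892 = 206096 W
η = P_out / P_in = 187000 / 206096 = 0.907 = 90.7%

90.7 %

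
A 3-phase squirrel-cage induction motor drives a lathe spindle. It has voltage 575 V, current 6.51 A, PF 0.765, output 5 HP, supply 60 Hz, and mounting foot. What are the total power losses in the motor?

1.23 kW

P_in = √3·V·I·cosφ = 1.732×575×6.51×0.765 = 4960 W
P_out = 5×746 = 3730 W
Losses = P_in − P_out = 4960 − 3730 = 1230 W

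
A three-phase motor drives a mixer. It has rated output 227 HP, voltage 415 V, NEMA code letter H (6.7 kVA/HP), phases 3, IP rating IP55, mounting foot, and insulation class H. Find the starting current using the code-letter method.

2120 A

S_LR = 6.7 × 227 = 1520.9 kVA
I_LR = S_LR/(√3·V_L) = 1520900/(1.732×415) = 2120 A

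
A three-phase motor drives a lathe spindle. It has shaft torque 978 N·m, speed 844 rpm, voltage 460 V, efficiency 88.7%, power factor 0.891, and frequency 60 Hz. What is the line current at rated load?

ω = 2π×844/60 = 88.38 rad/s; P_out = τω = 978 × 88.38 = 86436 W
P_in = P_out / η = 86436 / 0.887 = 97448 W
I_L = P_in / (√3·V_L·cosφ) = 97448 / (1.732 × 460 × 0.891) = 137 A

137 A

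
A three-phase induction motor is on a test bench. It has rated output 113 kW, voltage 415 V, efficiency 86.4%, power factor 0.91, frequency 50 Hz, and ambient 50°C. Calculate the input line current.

200 A

P_out = 113 kW = 113000 W
P_in = P_out / η = 113000 / 0.864 = 130787 W
I_L = P_in / (√3·V_L·cosφ) = 130787 / (1.732 × 415 × 0.91) = 200 A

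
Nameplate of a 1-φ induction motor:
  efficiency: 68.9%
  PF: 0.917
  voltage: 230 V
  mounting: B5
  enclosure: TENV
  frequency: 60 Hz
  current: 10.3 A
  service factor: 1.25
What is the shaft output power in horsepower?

2.01 HP

P_in = V·I·cosφ = 230 × 10.3 × 0.917 = 2172 W
P_out = η·P_in = 0.689 × 2172 = 1497 W
= 1497/746 = 2.01 HP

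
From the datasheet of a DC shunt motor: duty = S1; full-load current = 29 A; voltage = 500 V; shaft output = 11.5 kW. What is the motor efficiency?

P_out = 11.5 kW = 11500 W
P_in = V·I = 500 × 29 = 14500 W
η = P_out / P_in = 11500 / 14500 = 0.793 = 79.3%

79.3 %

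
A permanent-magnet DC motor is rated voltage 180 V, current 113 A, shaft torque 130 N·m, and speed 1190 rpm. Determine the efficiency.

79.6 %

ω = 2π × 1190/60 = 124.6 rad/s; P_out = τω = 130 × 124.6 = 16198 W
P_in = V·I = 180 × 113 = 20340 W
η = P_out / P_in = 16198 / 20340 = 0.796 = 79.6%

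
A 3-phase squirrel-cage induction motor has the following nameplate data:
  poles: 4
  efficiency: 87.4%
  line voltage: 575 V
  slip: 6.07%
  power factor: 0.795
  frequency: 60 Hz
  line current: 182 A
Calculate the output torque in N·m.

711 N·m

P_in = √3·V·I·cosφ = 1.732 × 575 × 182 × 0.795 = 144097 W
P_out = η·P_in = 0.874 × 144097 = 125941 W
n_s = 120×60/4 = 1800 rpm; n = 1800×(1−0.0607) = 1691 rpm
ω = 2π×1691/60 = 177.1 rad/s
τ = P_out/ω = 125941/177.1 = 711 N·m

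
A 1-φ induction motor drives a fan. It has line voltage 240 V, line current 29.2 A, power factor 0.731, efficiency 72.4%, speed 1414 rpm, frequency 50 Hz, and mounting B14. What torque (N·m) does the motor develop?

25 N·m

P_in = V·I·cosφ = 240 × 29.2 × 0.731 = 5123 W
P_out = η·P_in = 0.724 × 5123 = 3709 W
n = 1414 rpm
ω = 2π×1414/60 = 148.1 rad/s
τ = P_out/ω = 3709/148.1 = 25 N·m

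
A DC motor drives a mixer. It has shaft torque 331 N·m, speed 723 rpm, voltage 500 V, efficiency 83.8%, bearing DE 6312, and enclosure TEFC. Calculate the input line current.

ω = 2π×723/60 = 75.71 rad/s; P_out = τω = 331 × 75.71 = 25060 W
P_in = P_out / η = 25060 / 0.838 = 29905 W
I = P_in / V = 29905 / 500 = 59.8 A

59.8 A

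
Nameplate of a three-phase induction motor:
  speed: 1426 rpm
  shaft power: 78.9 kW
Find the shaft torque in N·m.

528 N·m

ω = 2π × 1426/60 = 149.3 rad/s
τ = P/ω = 78900/149.3 = 528 N·m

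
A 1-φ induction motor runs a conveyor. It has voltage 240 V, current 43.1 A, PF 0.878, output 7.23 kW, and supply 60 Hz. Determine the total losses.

P_in = V·I·cosφ = 240×43.1×0.878 = 9082 W
P_out = 7230 W
Losses = P_in − P_out = 9082 − 7230 = 1852 W

1.85 kW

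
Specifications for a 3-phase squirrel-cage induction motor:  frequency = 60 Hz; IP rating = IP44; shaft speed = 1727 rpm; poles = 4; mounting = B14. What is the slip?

4.06 %

n_s = 120f/p = 120×60/4 = 1800 rpm
s = (n_s − n)/n_s = (1800 − 1727)/1800 = 0.0406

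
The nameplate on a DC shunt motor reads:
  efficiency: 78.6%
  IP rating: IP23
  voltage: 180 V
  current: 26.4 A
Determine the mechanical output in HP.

5.01 HP

P_in = V·I = 180 × 26.4 = 4752 W
P_out = η·P_in = 0.786 × 4752 = 3735 W
= 3735/746 = 5.01 HP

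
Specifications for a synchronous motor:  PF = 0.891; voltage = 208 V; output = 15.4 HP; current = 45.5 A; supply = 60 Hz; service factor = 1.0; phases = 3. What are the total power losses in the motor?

3120 W

P_in = √3·V·I·cosφ = 1.732×208×45.5×0.891 = 14605 W
P_out = 15.4×746 = 11488 W
Losses = P_in − P_out = 14605 − 11488 = 3117 W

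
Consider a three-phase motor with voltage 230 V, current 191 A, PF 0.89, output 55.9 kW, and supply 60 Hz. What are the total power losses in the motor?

P_in = √3·V·I·cosφ = 1.732×230×191×0.89 = 67717 W
P_out = 55900 W
Losses = P_in − P_out = 67717 − 55900 = 11817 W

11.8 kW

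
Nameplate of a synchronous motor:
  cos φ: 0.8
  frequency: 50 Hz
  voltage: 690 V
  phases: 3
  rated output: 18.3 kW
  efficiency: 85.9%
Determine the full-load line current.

22.3 A

P_out = 18.3 kW = 18300 W
P_in = P_out / η = 18300 / 0.859 = 21304 W
I_L = P_in / (√3·V_L·cosφ) = 21304 / (1.732 × 690 × 0.8) = 22.3 A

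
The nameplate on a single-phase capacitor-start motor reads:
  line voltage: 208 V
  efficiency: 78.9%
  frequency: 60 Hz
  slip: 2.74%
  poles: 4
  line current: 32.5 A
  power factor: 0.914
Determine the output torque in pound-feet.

19.6 lb·ft

P_in = V·I·cosφ = 208 × 32.5 × 0.914 = 6179 W
P_out = η·P_in = 0.789 × 6179 = 4875 W
n_s = 120×60/4 = 1800 rpm; n = 1800×(1−0.0274) = 1751 rpm
ω = 2π×1751/60 = 183.4 rad/s
τ = P_out/ω = 4875/183.4 = 26.58 N·m
In lb·ft: 26.58/1.356 = 19.6 lb·ft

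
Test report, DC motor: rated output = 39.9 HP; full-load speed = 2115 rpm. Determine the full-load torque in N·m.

P_out = 39.9 × 746 = 29765 W
ω = 2π × 2115/60 = 221.5 rad/s
τ = P_out/ω = 29765/221.5 = 134 N·m

134 N·m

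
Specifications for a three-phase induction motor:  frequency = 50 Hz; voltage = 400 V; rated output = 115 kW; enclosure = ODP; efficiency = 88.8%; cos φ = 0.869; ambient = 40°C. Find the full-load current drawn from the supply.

P_out = 115 kW = 115000 W
P_in = P_out / η = 115000 / 0.888 = 129505 W
I_L = P_in / (√3·V_L·cosφ) = 129505 / (1.732 × 400 × 0.869) = 215 A

215 A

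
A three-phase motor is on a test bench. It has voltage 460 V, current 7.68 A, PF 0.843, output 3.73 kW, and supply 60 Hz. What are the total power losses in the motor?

P_in = √3·V·I·cosφ = 1.732×460×7.68×0.843 = 5158 W
P_out = 3730 W
Losses = P_in − P_out = 5158 − 3730 = 1428 W

1430 W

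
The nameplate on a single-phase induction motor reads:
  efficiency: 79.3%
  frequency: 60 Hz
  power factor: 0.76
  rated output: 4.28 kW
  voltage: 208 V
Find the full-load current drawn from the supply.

34.1 A

P_out = 4.28 kW = 4280 W
P_in = P_out / η = 4280 / 0.793 = 5397 W
I = P_in / (V·cosφ) = 5397 / (208 × 0.76) = 34.1 A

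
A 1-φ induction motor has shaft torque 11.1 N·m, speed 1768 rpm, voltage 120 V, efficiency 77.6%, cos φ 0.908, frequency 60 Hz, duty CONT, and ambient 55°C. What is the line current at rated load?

ω = 2π×1768/60 = 185.1 rad/s; P_out = τω = 11.1 × 185.1 = 2055 W
P_in = P_out / η = 2055 / 0.776 = 2648 W
I = P_in / (V·cosφ) = 2648 / (120 × 0.908) = 24.3 A

24.3 A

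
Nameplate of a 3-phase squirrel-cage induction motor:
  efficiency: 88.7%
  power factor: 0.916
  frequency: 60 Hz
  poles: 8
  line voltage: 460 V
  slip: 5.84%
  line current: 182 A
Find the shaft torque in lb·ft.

P_in = √3·V·I·cosφ = 1.732 × 460 × 182 × 0.916 = 132823 W
P_out = η·P_in = 0.887 × 132823 = 117814 W
n_s = 120×60/8 = 900 rpm; n = 900×(1−0.0584) = 847 rpm
ω = 2π×847/60 = 88.7 rad/s
τ = P_out/ω = 117814/88.7 = 1328 N·m
In lb·ft: 1328/1.356 = 979 lb·ft

979 lb·ft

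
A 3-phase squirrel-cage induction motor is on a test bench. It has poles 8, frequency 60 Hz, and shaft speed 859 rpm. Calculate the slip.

n_s = 120f/p = 120×60/8 = 900 rpm
s = (n_s − n)/n_s = (900 − 859)/900 = 0.0456

4.56 %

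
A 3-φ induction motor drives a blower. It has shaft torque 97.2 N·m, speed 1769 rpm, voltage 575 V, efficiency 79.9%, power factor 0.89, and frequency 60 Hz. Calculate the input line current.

25.4 A

ω = 2π×1769/60 = 185.2 rad/s; P_out = τω = 97.2 × 185.2 = 18001 W
P_in = P_out / η = 18001 / 0.799 = 22529 W
I_L = P_in / (√3·V_L·cosφ) = 22529 / (1.732 × 575 × 0.89) = 25.4 A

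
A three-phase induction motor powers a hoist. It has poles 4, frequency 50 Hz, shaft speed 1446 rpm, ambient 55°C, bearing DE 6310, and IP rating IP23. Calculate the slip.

n_s = 120f/p = 120×50/4 = 1500 rpm
s = (n_s − n)/n_s = (1500 − 1446)/1500 = 0.0360

3.60 %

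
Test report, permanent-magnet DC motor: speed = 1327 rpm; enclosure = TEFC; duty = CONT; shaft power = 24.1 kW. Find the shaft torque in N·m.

173 N·m

ω = 2π × 1327/60 = 139 rad/s
τ = P/ω = 24100/139 = 173 N·m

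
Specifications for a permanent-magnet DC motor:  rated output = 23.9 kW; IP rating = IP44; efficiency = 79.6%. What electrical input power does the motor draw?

P_out = 23900 W
P_in = P_out/η = 23900/0.796 = 30025 W = 30 kW

30 kW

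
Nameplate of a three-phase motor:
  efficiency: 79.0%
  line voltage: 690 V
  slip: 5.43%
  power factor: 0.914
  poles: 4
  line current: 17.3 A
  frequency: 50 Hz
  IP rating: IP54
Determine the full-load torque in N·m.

P_in = √3·V·I·cosφ = 1.732 × 690 × 17.3 × 0.914 = 18897 W
P_out = η·P_in = 0.79 × 18897 = 14929 W
n_s = 120×50/4 = 1500 rpm; n = 1500×(1−0.0543) = 1419 rpm
ω = 2π×1419/60 = 148.6 rad/s
τ = P_out/ω = 14929/148.6 = 100 N·m

100 N·m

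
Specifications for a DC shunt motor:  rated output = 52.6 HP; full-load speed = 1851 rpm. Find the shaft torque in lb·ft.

149 lb·ft

P_out = 52.6 × 746 = 39240 W
ω = 2π × 1851/60 = 193.8 rad/s
τ = P_out/ω = 39240/193.8 = 202.5 N·m
In lb·ft: 202.5/1.356 = 149 lb·ft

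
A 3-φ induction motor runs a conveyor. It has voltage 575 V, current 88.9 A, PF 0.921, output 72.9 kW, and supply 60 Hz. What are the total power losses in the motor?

P_in = √3·V·I·cosφ = 1.732×575×88.9×0.921 = 81541 W
P_out = 72900 W
Losses = P_in − P_out = 81541 − 72900 = 8641 W

8640 W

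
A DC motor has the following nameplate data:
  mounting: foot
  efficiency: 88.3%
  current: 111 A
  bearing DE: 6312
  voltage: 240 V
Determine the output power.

P_in = V·I = 240 × 111 = 26640 W
P_out = η·P_in = 0.883 × 26640 = 23523 W

23.5 kW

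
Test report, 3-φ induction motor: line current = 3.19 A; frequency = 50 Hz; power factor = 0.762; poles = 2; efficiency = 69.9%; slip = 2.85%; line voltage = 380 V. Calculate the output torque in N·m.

P_in = √3·V·I·cosφ = 1.732 × 380 × 3.19 × 0.762 = 1600 W
P_out = η·P_in = 0.699 × 1600 = 1118 W
n_s = 120×50/2 = 3000 rpm; n = 3000×(1−0.0285) = 2915 rpm
ω = 2π×2915/60 = 305.3 rad/s
τ = P_out/ω = 1118/305.3 = 3.66 N·m

3.66 N·m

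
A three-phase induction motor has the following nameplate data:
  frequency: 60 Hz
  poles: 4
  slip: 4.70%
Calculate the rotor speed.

1715 rpm

n_s = 120f/p = 120×60/4 = 1800 rpm
n = n_s(1 − s) = 1800 × (1 − 0.047) = 1715 rpm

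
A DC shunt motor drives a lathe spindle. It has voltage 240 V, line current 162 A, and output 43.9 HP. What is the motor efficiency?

84.2 %

P_out = 43.9 × 746 = 32749 W
P_in = V·I = 240 × 162 = 38880 W
η = P_out / P_in = 32749 / 38880 = 0.842 = 84.2%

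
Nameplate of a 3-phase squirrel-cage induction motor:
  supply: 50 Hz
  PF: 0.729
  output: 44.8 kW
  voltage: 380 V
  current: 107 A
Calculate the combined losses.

6.54 kW

P_in = √3·V·I·cosφ = 1.732×380×107×0.729 = 51338 W
P_out = 44800 W
Losses = P_in − P_out = 51338 − 44800 = 6538 W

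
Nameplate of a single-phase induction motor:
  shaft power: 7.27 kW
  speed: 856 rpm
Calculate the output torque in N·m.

ω = 2π × 856/60 = 89.64 rad/s
τ = P/ω = 7270/89.64 = 81.1 N·m

81.1 N·m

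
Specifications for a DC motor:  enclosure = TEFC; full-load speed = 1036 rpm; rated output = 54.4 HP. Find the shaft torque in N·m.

374 N·m

P_out = 54.4 × 746 = 40582 W
ω = 2π × 1036/60 = 108.5 rad/s
τ = P_out/ω = 40582/108.5 = 374 N·m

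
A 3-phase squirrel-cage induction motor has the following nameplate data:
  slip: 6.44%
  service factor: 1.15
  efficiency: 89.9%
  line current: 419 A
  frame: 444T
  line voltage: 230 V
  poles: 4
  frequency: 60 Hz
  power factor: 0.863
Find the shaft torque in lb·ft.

542 lb·ft

P_in = √3·V·I·cosφ = 1.732 × 230 × 419 × 0.863 = 144046 W
P_out = η·P_in = 0.899 × 144046 = 129497 W
n_s = 120×60/4 = 1800 rpm; n = 1800×(1−0.0644) = 1684 rpm
ω = 2π×1684/60 = 176.3 rad/s
τ = P_out/ω = 129497/176.3 = 734.5 N·m
In lb·ft: 734.5/1.356 = 542 lb·ft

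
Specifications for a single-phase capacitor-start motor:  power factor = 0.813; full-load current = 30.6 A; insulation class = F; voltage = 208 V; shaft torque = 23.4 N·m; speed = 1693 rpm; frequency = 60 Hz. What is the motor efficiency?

ω = 2π × 1693/60 = 177.3 rad/s; P_out = τω = 23.4 × 177.3 = 4149 W
P_in = V·I·cosφ = 208 × 30.6 × 0.813 = 5175 W
η = P_out / P_in = 4149 / 5175 = 0.802 = 80.2%

80.2 %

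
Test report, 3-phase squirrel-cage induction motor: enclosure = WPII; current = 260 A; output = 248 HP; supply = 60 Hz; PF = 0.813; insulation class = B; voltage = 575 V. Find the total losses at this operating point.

P_in = √3·V·I·cosφ = 1.732×575×260×0.813 = 210513 W
P_out = 248×746 = 185008 W
Losses = P_in − P_out = 210513 − 185008 = 25505 W

25500 W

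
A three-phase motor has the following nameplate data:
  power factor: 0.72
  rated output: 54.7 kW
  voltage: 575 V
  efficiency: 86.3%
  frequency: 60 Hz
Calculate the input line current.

P_out = 54.7 kW = 54700 W
P_in = P_out / η = 54700 / 0.863 = 63384 W
I_L = P_in / (√3·V_L·cosφ) = 63384 / (1.732 × 575 × 0.72) = 88.4 A

88.4 A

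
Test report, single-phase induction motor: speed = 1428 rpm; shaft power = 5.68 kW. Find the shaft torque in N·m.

ω = 2π × 1428/60 = 149.5 rad/s
τ = P/ω = 5680/149.5 = 38 N·m

38 N·m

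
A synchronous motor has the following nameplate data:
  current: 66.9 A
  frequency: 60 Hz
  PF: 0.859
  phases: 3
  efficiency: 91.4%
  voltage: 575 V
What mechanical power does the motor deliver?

P_in = √3·V·I·cosφ = 1.732 × 575 × 66.9 × 0.859 = 57231 W
P_out = η·P_in = 0.914 × 57231 = 52309 W

52.3 kW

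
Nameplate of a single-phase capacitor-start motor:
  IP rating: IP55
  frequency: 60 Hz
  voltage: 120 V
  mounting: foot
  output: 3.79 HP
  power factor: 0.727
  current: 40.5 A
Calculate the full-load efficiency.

P_out = 3.79 × 746 = 2827 W
P_in = V·I·cosφ = 120 × 40.5 × 0.727 = 3533 W
η = P_out / P_in = 2827 / 3533 = 0.800 = 80.0%

80.0 %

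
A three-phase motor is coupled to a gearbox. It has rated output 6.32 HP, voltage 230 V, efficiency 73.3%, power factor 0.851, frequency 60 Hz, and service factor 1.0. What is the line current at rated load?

19 A

P_out = 6.32 × 746 = 4715 W
P_in = P_out / η = 4715 / 0.733 = 6432 W
I_L = P_in / (√3·V_L·cosφ) = 6432 / (1.732 × 230 × 0.851) = 19 A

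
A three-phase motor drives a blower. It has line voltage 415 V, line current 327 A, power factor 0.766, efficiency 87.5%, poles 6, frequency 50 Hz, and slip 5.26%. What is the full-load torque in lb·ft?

P_in = √3·V·I·cosφ = 1.732 × 415 × 327 × 0.766 = 180041 W
P_out = η·P_in = 0.875 × 180041 = 157536 W
n_s = 120×50/6 = 1000 rpm; n = 1000×(1−0.0526) = 947 rpm
ω = 2π×947/60 = 99.17 rad/s
τ = P_out/ω = 157536/99.17 = 1589 N·m
In lb·ft: 1589/1.356 = 1170 lb·ft

1170 lb·ft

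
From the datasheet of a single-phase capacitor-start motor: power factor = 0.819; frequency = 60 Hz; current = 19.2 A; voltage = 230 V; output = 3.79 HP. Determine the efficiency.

P_out = 3.79 × 746 = 2827 W
P_in = V·I·cosφ = 230 × 19.2 × 0.819 = 3617 W
η = P_out / P_in = 2827 / 3617 = 0.782 = 78.2%

78.2 %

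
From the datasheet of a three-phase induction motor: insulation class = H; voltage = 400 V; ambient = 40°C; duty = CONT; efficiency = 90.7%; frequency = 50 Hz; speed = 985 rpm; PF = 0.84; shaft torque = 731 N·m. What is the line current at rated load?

143 A

ω = 2π×985/60 = 103.1 rad/s; P_out = τω = 731 × 103.1 = 75366 W
P_in = P_out / η = 75366 / 0.907 = 83094 W
I_L = P_in / (√3·V_L·cosφ) = 83094 / (1.732 × 400 × 0.84) = 143 A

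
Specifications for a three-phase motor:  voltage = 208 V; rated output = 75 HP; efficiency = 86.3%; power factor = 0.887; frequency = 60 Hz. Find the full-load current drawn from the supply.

P_out = 75 × 746 = 55950 W
P_in = P_out / η = 55950 / 0.863 = 64832 W
I_L = P_in / (√3·V_L·cosφ) = 64832 / (1.732 × 208 × 0.887) = 203 A

203 A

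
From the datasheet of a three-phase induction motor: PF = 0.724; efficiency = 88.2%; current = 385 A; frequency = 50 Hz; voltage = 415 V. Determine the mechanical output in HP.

237 HP

P_in = √3·V·I·cosφ = 1.732 × 415 × 385 × 0.724 = 200353 W
P_out = η·P_in = 0.882 × 200353 = 176711 W
= 176711/746 = 237 HP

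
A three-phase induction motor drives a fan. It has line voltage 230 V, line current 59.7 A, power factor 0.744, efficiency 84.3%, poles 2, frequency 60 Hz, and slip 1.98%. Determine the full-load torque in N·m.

40.4 N·m

P_in = √3·V·I·cosφ = 1.732 × 230 × 59.7 × 0.744 = 17694 W
P_out = η·P_in = 0.843 × 17694 = 14916 W
n_s = 120×60/2 = 3600 rpm; n = 3600×(1−0.0198) = 3529 rpm
ω = 2π×3529/60 = 369.6 rad/s
τ = P_out/ω = 14916/369.6 = 40.4 N·m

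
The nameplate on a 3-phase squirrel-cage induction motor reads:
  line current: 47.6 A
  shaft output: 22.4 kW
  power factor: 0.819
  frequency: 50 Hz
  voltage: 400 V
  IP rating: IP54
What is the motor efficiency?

82.9 %

P_out = 22.4 kW = 22400 W
P_in = √3·V_L·I_L·cosφ = 1.732 × 400 × 47.6 × 0.819 = 27008 W
η = P_out / P_in = 22400 / 27008 = 0.829 = 82.9%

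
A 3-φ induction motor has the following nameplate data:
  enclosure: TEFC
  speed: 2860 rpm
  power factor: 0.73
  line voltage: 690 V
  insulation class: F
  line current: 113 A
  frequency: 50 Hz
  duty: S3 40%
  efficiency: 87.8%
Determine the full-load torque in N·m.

P_in = √3·V·I·cosφ = 1.732 × 690 × 113 × 0.73 = 98582 W
P_out = η·P_in = 0.878 × 98582 = 86555 W
n = 2860 rpm
ω = 2π×2860/60 = 299.5 rad/s
τ = P_out/ω = 86555/299.5 = 289 N·m

289 N·m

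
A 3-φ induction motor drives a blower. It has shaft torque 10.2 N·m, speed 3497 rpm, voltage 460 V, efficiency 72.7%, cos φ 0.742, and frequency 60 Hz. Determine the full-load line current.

ω = 2π×3497/60 = 366.2 rad/s; P_out = τω = 10.2 × 366.2 = 3735 W
P_in = P_out / η = 3735 / 0.727 = 5138 W
I_L = P_in / (√3·V_L·cosφ) = 5138 / (1.732 × 460 × 0.742) = 8.69 A

8.69 A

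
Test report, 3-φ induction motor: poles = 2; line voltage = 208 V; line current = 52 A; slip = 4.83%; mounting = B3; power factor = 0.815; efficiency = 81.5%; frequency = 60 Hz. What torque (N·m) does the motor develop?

34.7 N·m

P_in = √3·V·I·cosφ = 1.732 × 208 × 52 × 0.815 = 15268 W
P_out = η·P_in = 0.815 × 15268 = 12443 W
n_s = 120×60/2 = 3600 rpm; n = 3600×(1−0.0483) = 3426 rpm
ω = 2π×3426/60 = 358.8 rad/s
τ = P_out/ω = 12443/358.8 = 34.7 N·m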